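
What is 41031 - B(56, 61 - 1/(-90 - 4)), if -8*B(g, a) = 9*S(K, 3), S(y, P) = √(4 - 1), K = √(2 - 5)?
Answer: 41031 + 9*√3/8 ≈ 41033.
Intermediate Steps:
K = I*√3 (K = √(-3) = I*√3 ≈ 1.732*I)
S(y, P) = √3
B(g, a) = -9*√3/8
41031 - B(56, 61 - 1/(-90 - 4)) = 41031 - (-9)*√3/8 = 41031 + 9*√3/8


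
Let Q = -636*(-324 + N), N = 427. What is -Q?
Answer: 65508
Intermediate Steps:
Q = -65508 (Q = -636*(-324 + 427) = -636*103 = -65508)
-Q = -1*(-65508) = 65508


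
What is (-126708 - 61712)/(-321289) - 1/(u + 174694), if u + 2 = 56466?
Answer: 43554469071/74268522662 ≈ 0.58645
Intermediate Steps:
u = 56464 (u = -2 + 56466 = 56464)
(-126708 - 61712)/(-321289) - 1/(u + 174694) = (-126708 - 61712)/(-321289) - 1/(56464 + 174694) = -188420*(-1/321289) - 1/231158 = 188420/321289 - 1*1/231158 = 188420/321289 - 1/231158 = 43554469071/74268522662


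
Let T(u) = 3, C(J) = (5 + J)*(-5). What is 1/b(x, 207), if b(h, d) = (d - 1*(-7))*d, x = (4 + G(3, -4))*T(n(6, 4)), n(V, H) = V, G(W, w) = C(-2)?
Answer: 1/44298 ≈ 2.2574e-5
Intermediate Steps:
C(J) = -25 - 5*J
G(W, w) = -15 (G(W, w) = -25 - 5*(-2) = -25 + 10 = -15)
x = -33 (x = (4 - 15)*3 = -11*3 = -33)
b(h, d) = d*(7 + d) (b(h, d) = (d + 7)*d = (7 + d)*d = d*(7 + d))
1/b(x, 207) = 1/(207*(7 + 207)) = 1/(207*214) = 1/44298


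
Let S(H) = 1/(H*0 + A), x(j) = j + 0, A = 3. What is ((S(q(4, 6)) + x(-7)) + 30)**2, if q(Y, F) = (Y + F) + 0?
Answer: 4900/9 ≈ 544.44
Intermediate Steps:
q(Y, F) = F + Y (q(Y, F) = (F + Y) + 0 = F + Y)
x(j) = j
S(H) = 1/3 (S(H) = 1/(H*0 + 3) = 1/(0 + 3) = 1/3)
((S(q(4, 6)) + x(-7)) + 30)**2 = ((1/3 - 7) + 30)**2 = (-20/3 + 30)**2 = (70/3)**2 = 4900/9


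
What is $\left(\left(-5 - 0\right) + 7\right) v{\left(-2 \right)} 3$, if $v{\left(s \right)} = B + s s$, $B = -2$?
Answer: $12$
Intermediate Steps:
$v{\left(s \right)} = -2 + s^{2}$ ($v{\left(s \right)} = -2 + s s = -2 + s^{2}$)
$\left(\left(-5 - 0\right) + 7\right) v{\left(-2 \right)} 3 = \left(\left(-5 - 0\right) + 7\right) \left(-2 + \left(-2\right)^{2}\right) 3 = \left(\left(-5 + 0\right) + 7\right) \left(-2 + 4\right) 3 = \left(-5 + 7\right) 2 \cdot 3 = 2 \cdot 6 = 12$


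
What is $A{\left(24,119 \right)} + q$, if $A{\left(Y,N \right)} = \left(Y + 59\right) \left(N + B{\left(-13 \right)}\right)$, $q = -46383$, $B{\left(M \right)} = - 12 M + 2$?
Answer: $-23392$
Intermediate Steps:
$B{\left(M \right)} = 2 - 12 M$
$A{\left(Y,N \right)} = \left(59 + Y\right) \left(158 + N\right)$ ($A{\left(Y,N \right)} = \left(Y + 59\right) \left(N + \left(2 - -156\right)\right) = \left(59 + Y\right) \left(N + \left(2 + 156\right)\right) = \left(59 + Y\right) \left(N + 158\right) = \left(59 + Y\right) \left(158 + N\right)$)
$A{\left(24,119 \right)} + q = \left(9322 + 59 \cdot 119 + 158 \cdot 24 + 119 \cdot 24\right) - 46383 = \left(9322 + 7021 + 3792 + 2856\right) - 46383 = 22991 - 46383 = -23392$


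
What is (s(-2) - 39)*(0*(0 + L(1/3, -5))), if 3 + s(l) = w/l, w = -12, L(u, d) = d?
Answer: 0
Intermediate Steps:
s(l) = -3 - 12/l
(s(-2) - 39)*(0*(0 + L(1/3, -5))) = ((-3 - 12/(-2)) - 39)*(0*(0 - 5)) = ((-3 - 12*(-½)) - 39)*(0*(-5)) = ((-3 + 6) - 39)*0 = (3 - 39)*0 = -36*0 = 0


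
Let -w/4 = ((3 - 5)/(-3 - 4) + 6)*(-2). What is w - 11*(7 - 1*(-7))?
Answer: -726/7 ≈ -103.71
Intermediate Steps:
w = 352/7 (w = -4*((3 - 5)/(-3 - 4) + 6)*(-2) = -4*(-2/(-7) + 6)*(-2) = -4*(-2*(-1/7) + 6)*(-2) = -4*(2/7 + 6)*(-2) = -176*(-2)/7 = -4*(-88/7) = 352/7 ≈ 50.286)
w - 11*(7 - 1*(-7)) = 352/7 - 11*(7 - 1*(-7)) = 352/7 - 11*(7 + 7) = 352/7 - 11*14 = 352/7 - 154 = -726/7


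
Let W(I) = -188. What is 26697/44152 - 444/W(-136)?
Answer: 6155631/2075144 ≈ 2.9664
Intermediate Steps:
26697/44152 - 444/W(-136) = 26697/44152 - 444/(-188) = 26697*(1/44152) - 444*(-1/188) = 26697/44152 + 111/47 = 6155631/2075144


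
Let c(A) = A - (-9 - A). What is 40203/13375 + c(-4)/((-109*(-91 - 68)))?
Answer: 696771568/231802125 ≈ 3.0059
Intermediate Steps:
c(A) = 9 + 2*A (c(A) = A + (9 + A) = 9 + 2*A)
40203/13375 + c(-4)/((-109*(-91 - 68))) = 40203/13375 + (9 + 2*(-4))/((-109*(-91 - 68))) = 40203*(1/13375) + (9 - 8)/((-109*(-159))) = 40203/13375 + 1/17331 = 696771568/231802125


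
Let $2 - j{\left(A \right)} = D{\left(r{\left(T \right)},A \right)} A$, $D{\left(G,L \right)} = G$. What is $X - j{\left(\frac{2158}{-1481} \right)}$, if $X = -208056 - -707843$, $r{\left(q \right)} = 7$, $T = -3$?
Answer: $\frac{740166479}{1481} \approx 4.9978 \cdot 10^{5}$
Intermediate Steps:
$X = 499787$ ($X = -208056 + 707843 = 499787$)
$j{\left(A \right)} = 2 - 7 A$
$X - j{\left(\frac{2158}{-1481} \right)} = 499787 - \left(2 - 7 \frac{2158}{-1481}\right) = 499787 - \left(2 - 7 \cdot 2158 \left(- \frac{1}{1481}\right)\right) = 499787 - \left(2 - - \frac{15106}{1481}\right) = 499787 - \left(2 + \frac{15106}{1481}\right) = 499787 - \frac{18068}{1481} = \frac{740166479}{1481}$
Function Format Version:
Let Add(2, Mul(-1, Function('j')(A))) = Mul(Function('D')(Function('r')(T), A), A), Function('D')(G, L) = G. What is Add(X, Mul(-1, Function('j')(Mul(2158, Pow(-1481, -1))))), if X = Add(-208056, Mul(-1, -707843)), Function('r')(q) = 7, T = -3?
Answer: Rational(740166479, 1481) ≈ 4.9978e+5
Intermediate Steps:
X = 499787 (X = Add(-208056, 707843) = 499787)
Function('j')(A) = Add(2, Mul(-7, A)) (Function('j')(A) = Add(2, Mul(-1, Mul(7, A))) = Add(2, Mul(-7, A)))
Add(X, Mul(-1, Function('j')(Mul(2158, Pow(-1481, -1))))) = Add(499787, Mul(-1, Add(2, Mul(-7, Mul(2158, Pow(-1481, -1)))))) = Add(499787, Mul(-1, Add(2, Mul(-7, Mul(2158, Rational(-1, 1481)))))) = Add(499787, Mul(-1, Add(2, Mul(-7, Rational(-2158, 1481))))) = Add(499787, Mul(-1, Add(2, Rational(15106, 1481)))) = Add(499787, Mul(-1, Rational(18068, 1481))) = Add(499787, Rational(-18068, 1481)) = Rational(740166479, 1481)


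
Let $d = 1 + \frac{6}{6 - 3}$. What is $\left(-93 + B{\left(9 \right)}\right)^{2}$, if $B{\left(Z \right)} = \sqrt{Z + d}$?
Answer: $8661 - 372 \sqrt{3} \approx 8016.7$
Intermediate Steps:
$d = 3$ ($d = 1 + \frac{6}{3} = 1 + 6 \cdot \frac{1}{3} = 1 + 2 = 3$)
$B{\left(Z \right)} = \sqrt{3 + Z}$ ($B{\left(Z \right)} = \sqrt{Z + 3} = \sqrt{3 + Z}$)
$\left(-93 + B{\left(9 \right)}\right)^{2} = \left(-93 + \sqrt{3 + 9}\right)^{2} = \left(-93 + \sqrt{12}\right)^{2} = \left(-93 + 2 \sqrt{3}\right)^{2}$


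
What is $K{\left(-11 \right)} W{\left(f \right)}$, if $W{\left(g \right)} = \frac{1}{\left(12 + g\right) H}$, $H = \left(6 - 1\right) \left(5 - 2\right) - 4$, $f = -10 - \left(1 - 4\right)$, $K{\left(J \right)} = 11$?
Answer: $\frac{1}{5} \approx 0.2$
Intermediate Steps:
$f = -7$ ($f = -10 - \left(1 - 4\right) = -10 - -3 = -10 + 3 = -7$)
$H = 11$ ($H = 5 \cdot 3 - 4 = 15 - 4 = 11$)
$W{\left(g \right)} = \frac{1}{11 \left(12 + g\right)}$ ($W{\left(g \right)} = \frac{1}{\left(12 + g\right) 11} = \frac{1}{12 + g} \frac{1}{11} = \frac{1}{11 \left(12 + g\right)}$)
$K{\left(-11 \right)} W{\left(f \right)} = 11 \frac{1}{11 \left(12 - 7\right)} = 11 \frac{1}{11 \cdot 5} = 11 \cdot \frac{1}{11} \cdot \frac{1}{5} = 11 \cdot \frac{1}{55} = \frac{1}{5}$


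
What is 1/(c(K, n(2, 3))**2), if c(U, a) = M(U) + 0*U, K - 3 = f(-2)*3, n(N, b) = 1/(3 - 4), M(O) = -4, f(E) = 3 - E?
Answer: 1/16 ≈ 0.062500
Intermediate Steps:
n(N, b) = -1 (n(N, b) = 1/(-1) = -1)
K = 18 (K = 3 + (3 - 1*(-2))*3 = 3 + (3 + 2)*3 = 3 + 5*3 = 3 + 15 = 18)
c(U, a) = -4 (c(U, a) = -4 + 0*U = -4 + 0 = -4)
1/(c(K, n(2, 3))**2) = 1/((-4)**2) = 1/16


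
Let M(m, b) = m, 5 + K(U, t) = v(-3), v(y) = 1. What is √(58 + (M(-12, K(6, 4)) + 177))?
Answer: √223 ≈ 14.933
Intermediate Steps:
K(U, t) = -4 (K(U, t) = -5 + 1 = -4)
√(58 + (M(-12, K(6, 4)) + 177)) = √(58 + (-12 + 177)) = √(58 + 165) = √223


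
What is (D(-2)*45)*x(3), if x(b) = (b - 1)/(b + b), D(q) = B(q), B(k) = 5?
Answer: 75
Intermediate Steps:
D(q) = 5
x(b) = (-1 + b)/(2*b) (x(b) = (-1 + b)/((2*b)) = (-1 + b)*(1/(2*b)) = (-1 + b)/(2*b))
(D(-2)*45)*x(3) = (5*45)*((½)*(-1 + 3)/3) = 225*((½)*(⅓)*2) = 225*(⅓) = 75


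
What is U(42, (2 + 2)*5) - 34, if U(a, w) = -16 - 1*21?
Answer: -71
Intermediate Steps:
U(a, w) = -37 (U(a, w) = -16 - 21 = -37)
U(42, (2 + 2)*5) - 34 = -37 - 34 = -71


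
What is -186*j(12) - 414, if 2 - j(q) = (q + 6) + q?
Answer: 4794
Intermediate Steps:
j(q) = -4 - 2*q (j(q) = 2 - ((q + 6) + q) = 2 - ((6 + q) + q) = 2 - (6 + 2*q) = 2 + (-6 - 2*q) = -4 - 2*q)
-186*j(12) - 414 = -186*(-4 - 2*12) - 414 = -186*(-4 - 24) - 414 = -186*(-28) - 414 = 5208 - 414 = 4794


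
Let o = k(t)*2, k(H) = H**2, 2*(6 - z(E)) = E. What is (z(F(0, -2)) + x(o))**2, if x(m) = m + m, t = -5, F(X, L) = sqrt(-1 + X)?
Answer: (212 - I)**2/4 ≈ 11236.0 - 106.0*I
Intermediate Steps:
z(E) = 6 - E/2
o = 50 (o = (-5)**2*2 = 25*2 = 50)
x(m) = 2*m
(z(F(0, -2)) + x(o))**2 = ((6 - sqrt(-1 + 0)/2) + 2*50)**2 = ((6 - I/2) + 100)**2 = (106 - I/2)**2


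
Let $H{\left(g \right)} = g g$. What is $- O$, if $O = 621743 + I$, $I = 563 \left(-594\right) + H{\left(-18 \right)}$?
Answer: $-287645$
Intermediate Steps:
$H{\left(g \right)} = g^{2}$
$I = -334098$ ($I = 563 \left(-594\right) + \left(-18\right)^{2} = -334422 + 324 = -334098$)
$O = 287645$ ($O = 621743 - 334098 = 287645$)
$- O = \left(-1\right) 287645 = -287645$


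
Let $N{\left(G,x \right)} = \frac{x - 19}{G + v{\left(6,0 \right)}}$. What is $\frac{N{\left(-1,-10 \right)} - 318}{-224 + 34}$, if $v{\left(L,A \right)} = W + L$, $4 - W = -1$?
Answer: $\frac{3209}{1900} \approx 1.6889$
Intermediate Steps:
$W = 5$ ($W = 4 - -1 = 4 + 1 = 5$)
$v{\left(L,A \right)} = 5 + L$
$N{\left(G,x \right)} = \frac{-19 + x}{11 + G}$ ($N{\left(G,x \right)} = \frac{x - 19}{G + \left(5 + 6\right)} = \frac{-19 + x}{G + 11} = \frac{-19 + x}{11 + G}$)
$\frac{N{\left(-1,-10 \right)} - 318}{-224 + 34} = \frac{\frac{-19 - 10}{11 - 1} - 318}{-224 + 34} = \frac{\frac{1}{10} \left(-29\right) - 318}{-190} = \left(\frac{1}{10} \left(-29\right) - 318\right) \left(- \frac{1}{190}\right) = \left(- \frac{29}{10} - 318\right) \left(- \frac{1}{190}\right) = \left(- \frac{3209}{10}\right) \left(- \frac{1}{190}\right) = \frac{3209}{1900}$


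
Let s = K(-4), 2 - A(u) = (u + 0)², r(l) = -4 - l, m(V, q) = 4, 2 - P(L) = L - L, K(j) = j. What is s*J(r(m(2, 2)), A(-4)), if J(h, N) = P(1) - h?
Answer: -40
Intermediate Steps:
P(L) = 2 (P(L) = 2 - (L - L) = 2 - 1*0 = 2 + 0 = 2)
A(u) = 2 - u² (A(u) = 2 - (u + 0)² = 2 - u²)
J(h, N) = 2 - h
s = -4
s*J(r(m(2, 2)), A(-4)) = -4*(2 - (-4 - 1*4)) = -4*(2 - (-4 - 4)) = -4*(2 - 1*(-8)) = -4*(2 + 8) = -4*10 = -40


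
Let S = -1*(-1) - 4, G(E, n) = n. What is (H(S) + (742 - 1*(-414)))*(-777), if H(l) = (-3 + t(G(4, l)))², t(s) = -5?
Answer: -947940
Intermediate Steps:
S = -3 (S = 1 - 4 = -3)
H(l) = 64 (H(l) = (-3 - 5)² = (-8)² = 64)
(H(S) + (742 - 1*(-414)))*(-777) = (64 + (742 - 1*(-414)))*(-777) = (64 + (742 + 414))*(-777) = (64 + 1156)*(-777) = 1220*(-777) = -947940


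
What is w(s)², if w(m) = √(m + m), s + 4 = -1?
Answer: -10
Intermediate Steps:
s = -5 (s = -4 - 1 = -5)
w(m) = √2*√m (w(m) = √(2*m) = √2*√m)
w(s)² = (√2*√(-5))² = (√2*(I*√5))² = (I*√10)² = -10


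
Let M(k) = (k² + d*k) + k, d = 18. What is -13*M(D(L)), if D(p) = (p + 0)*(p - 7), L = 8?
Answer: -2808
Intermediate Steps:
D(p) = p*(-7 + p)
M(k) = k² + 19*k (M(k) = (k² + 18*k) + k = k² + 19*k)
-13*M(D(L)) = -13*8*(-7 + 8)*(19 + 8*(-7 + 8)) = -13*8*1*(19 + 8*1) = -104*(19 + 8) = -104*27 = -13*216 = -2808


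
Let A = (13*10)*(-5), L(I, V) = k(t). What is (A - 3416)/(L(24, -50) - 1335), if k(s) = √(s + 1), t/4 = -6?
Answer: 2714055/891124 + 2033*I*√23/891124 ≈ 3.0457 + 0.010941*I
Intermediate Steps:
t = -24 (t = 4*(-6) = -24)
k(s) = √(1 + s)
L(I, V) = I*√23 (L(I, V) = √(1 - 24) = √(-23) = I*√23)
A = -650 (A = 130*(-5) = -650)
(A - 3416)/(L(24, -50) - 1335) = (-650 - 3416)/(I*√23 - 1335) = -4066/(-1335 + I*√23)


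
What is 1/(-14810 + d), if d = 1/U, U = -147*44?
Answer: -6468/95791081 ≈ -6.7522e-5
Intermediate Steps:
U = -6468
d = -1/6468 (d = 1/(-6468) = -1/6468 ≈ -0.00015461)
1/(-14810 + d) = 1/(-14810 - 1/6468) = 1/(-95791081/6468) = -6468/95791081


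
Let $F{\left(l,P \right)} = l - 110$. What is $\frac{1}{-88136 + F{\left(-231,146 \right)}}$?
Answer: $- \frac{1}{88477} \approx -1.1302 \cdot 10^{-5}$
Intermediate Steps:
$F{\left(l,P \right)} = -110 + l$ ($F{\left(l,P \right)} = l - 110 = -110 + l$)
$\frac{1}{-88136 + F{\left(-231,146 \right)}} = \frac{1}{-88136 - 341} = \frac{1}{-88477} = - \frac{1}{88477}$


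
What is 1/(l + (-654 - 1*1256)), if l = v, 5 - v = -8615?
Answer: 1/6710 ≈ 0.00014903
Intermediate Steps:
v = 8620 (v = 5 - 1*(-8615) = 5 + 8615 = 8620)
l = 8620
1/(l + (-654 - 1*1256)) = 1/(8620 + (-654 - 1*1256)) = 1/(8620 + (-654 - 1256)) = 1/(8620 - 1910) = 1/6710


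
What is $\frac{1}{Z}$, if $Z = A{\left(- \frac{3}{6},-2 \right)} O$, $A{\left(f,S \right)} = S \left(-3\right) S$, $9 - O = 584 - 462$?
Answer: $\frac{1}{1356} \approx 0.00073746$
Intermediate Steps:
$O = -113$ ($O = 9 - \left(584 - 462\right) = 9 - 122 = -113$)
$A{\left(f,S \right)} = - 3 S^{2}$ ($A{\left(f,S \right)} = - 3 S S = - 3 S^{2}$)
$Z = 1356$ ($Z = - 3 \left(-2\right)^{2} \left(-113\right) = \left(-3\right) 4 \left(-113\right) = \left(-12\right) \left(-113\right) = 1356$)
$\frac{1}{Z} = \frac{1}{1356}$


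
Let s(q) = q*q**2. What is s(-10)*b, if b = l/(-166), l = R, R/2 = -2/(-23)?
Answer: 2000/1909 ≈ 1.0477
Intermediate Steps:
R = 4/23 (R = 2*(-2/(-23)) = 2*(-2*(-1/23)) = 2*(2/23) = 4/23 ≈ 0.17391)
l = 4/23 ≈ 0.17391
s(q) = q**3
b = -2/1909 (b = (4/23)/(-166) = (4/23)*(-1/166) = -2/1909 ≈ -0.0010477)
s(-10)*b = (-10)**3*(-2/1909) = -1000*(-2/1909) = 2000/1909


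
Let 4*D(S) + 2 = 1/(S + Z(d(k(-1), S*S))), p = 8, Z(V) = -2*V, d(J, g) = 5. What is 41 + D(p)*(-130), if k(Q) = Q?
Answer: 489/4 ≈ 122.25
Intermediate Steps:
D(S) = -½ + 1/(4*(-10 + S)) (D(S) = -½ + 1/(4*(S - 2*5)) = -½ + 1/(4*(S - 10)) = -½ + 1/(4*(-10 + S)))
41 + D(p)*(-130) = 41 + ((21 - 2*8)/(4*(-10 + 8)))*(-130) = 41 + ((¼)*(21 - 16)/(-2))*(-130) = 41 + ((¼)*(-½)*5)*(-130) = 41 - 5/8*(-130) = 41 + 325/4 = 489/4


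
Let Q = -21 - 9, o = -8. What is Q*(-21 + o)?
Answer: 870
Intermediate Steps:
Q = -30
Q*(-21 + o) = -30*(-21 - 8) = -30*(-29) = 870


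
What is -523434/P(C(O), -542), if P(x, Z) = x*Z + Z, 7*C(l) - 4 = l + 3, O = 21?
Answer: 261717/1355 ≈ 193.15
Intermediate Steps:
C(l) = 1 + l/7 (C(l) = 4/7 + (l + 3)/7 = 4/7 + (3 + l)/7 = 4/7 + (3/7 + l/7) = 1 + l/7)
P(x, Z) = Z + Z*x (P(x, Z) = Z*x + Z = Z + Z*x)
-523434/P(C(O), -542) = -523434*(-1/(542*(1 + (1 + (1/7)*21)))) = -523434*(-1/(542*(1 + (1 + 3)))) = -523434*(-1/(542*(1 + 4))) = -523434/((-542*5)) = -523434/(-2710) = -523434*(-1/2710) = 261717/1355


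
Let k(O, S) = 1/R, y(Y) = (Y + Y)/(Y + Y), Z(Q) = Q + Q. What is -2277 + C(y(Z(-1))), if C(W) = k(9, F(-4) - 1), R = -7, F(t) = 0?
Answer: -15940/7 ≈ -2277.1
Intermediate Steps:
Z(Q) = 2*Q
y(Y) = 1 (y(Y) = (2*Y)/((2*Y)) = (2*Y)*(1/(2*Y)) = 1)
k(O, S) = -⅐ (k(O, S) = 1/(-7) = -⅐)
C(W) = -⅐
-2277 + C(y(Z(-1))) = -2277 - ⅐ = -15940/7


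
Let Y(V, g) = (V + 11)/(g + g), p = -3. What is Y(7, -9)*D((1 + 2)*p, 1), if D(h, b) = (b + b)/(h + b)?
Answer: 1/4 ≈ 0.25000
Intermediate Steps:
Y(V, g) = (11 + V)/(2*g) (Y(V, g) = (11 + V)/((2*g)) = (11 + V)*(1/(2*g)) = (11 + V)/(2*g))
D(h, b) = 2*b/(b + h) (D(h, b) = (2*b)/(b + h) = 2*b/(b + h))
Y(7, -9)*D((1 + 2)*p, 1) = ((1/2)*(11 + 7)/(-9))*(2*1/(1 + (1 + 2)*(-3))) = ((1/2)*(-1/9)*18)*(2*1/(1 + 3*(-3))) = -2/(1 - 9) = -2/(-8) = -2*(-1)/8 = -1*(-1/4) = 1/4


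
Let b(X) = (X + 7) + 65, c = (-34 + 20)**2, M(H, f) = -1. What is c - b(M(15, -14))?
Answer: 125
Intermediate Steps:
c = 196 (c = (-14)**2 = 196)
b(X) = 72 + X (b(X) = (7 + X) + 65 = 72 + X)
c - b(M(15, -14)) = 196 - (72 - 1) = 196 - 1*71 = 196 - 71 = 125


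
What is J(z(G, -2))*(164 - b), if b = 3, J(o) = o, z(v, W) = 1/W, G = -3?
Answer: -161/2 ≈ -80.500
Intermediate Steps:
J(z(G, -2))*(164 - b) = (164 - 1*3)/(-2) = -(164 - 3)/2 = -1/2*161 = -161/2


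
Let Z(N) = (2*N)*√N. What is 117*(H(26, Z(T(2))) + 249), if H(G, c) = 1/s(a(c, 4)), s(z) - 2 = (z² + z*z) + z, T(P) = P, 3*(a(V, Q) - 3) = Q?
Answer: 11508588/395 ≈ 29136.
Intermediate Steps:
a(V, Q) = 3 + Q/3
s(z) = 2 + z + 2*z² (s(z) = 2 + ((z² + z*z) + z) = 2 + ((z² + z²) + z) = 2 + (2*z² + z) = 2 + (z + 2*z²) = 2 + z + 2*z²)
Z(N) = 2*N^(3/2)
H(G, c) = 9/395 (H(G, c) = 1/(2 + (3 + (⅓)*4) + 2*(3 + (⅓)*4)²) = 1/(2 + (3 + 4/3) + 2*(3 + 4/3)²) = 1/(2 + 13/3 + 2*(13/3)²) = 1/(2 + 13/3 + 2*(169/9)) = 1/(2 + 13/3 + 338/9) = 1/(395/9) = 9/395)
117*(H(26, Z(T(2))) + 249) = 117*(9/395 + 249) = 117*(98364/395) = 11508588/395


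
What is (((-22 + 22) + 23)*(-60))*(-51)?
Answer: 70380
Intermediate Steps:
(((-22 + 22) + 23)*(-60))*(-51) = ((0 + 23)*(-60))*(-51) = (23*(-60))*(-51) = -1380*(-51) = 70380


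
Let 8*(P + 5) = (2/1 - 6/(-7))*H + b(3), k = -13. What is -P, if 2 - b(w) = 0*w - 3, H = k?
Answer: 505/56 ≈ 9.0179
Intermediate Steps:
H = -13
b(w) = 5 (b(w) = 2 - (0*w - 3) = 2 - (0 - 3) = 2 - 1*(-3) = 2 + 3 = 5)
P = -505/56 (P = -5 + ((2/1 - 6/(-7))*(-13) + 5)/8 = -5 + ((2*1 - 6*(-⅐))*(-13) + 5)/8 = -5 + ((2 + 6/7)*(-13) + 5)/8 = -5 + ((20/7)*(-13) + 5)/8 = -5 + (-260/7 + 5)/8 = -5 + (⅛)*(-225/7) = -5 - 225/56 = -505/56 ≈ -9.0179)
-P = -1*(-505/56) = 505/56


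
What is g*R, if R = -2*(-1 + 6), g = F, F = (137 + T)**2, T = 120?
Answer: -660490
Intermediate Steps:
F = 66049 (F = (137 + 120)**2 = 257**2 = 66049)
g = 66049
R = -10 (R = -2*5 = -10)
g*R = 66049*(-10) = -660490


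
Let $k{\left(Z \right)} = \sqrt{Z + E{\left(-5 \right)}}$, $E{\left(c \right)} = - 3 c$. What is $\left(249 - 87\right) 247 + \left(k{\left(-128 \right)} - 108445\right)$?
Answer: $-68431 + i \sqrt{113} \approx -68431.0 + 10.63 i$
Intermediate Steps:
$k{\left(Z \right)} = \sqrt{15 + Z}$ ($k{\left(Z \right)} = \sqrt{Z - -15} = \sqrt{Z + 15} = \sqrt{15 + Z}$)
$\left(249 - 87\right) 247 + \left(k{\left(-128 \right)} - 108445\right) = \left(249 - 87\right) 247 - \left(108445 - \sqrt{15 - 128}\right) = 162 \cdot 247 - \left(108445 - \sqrt{-113}\right) = 40014 - \left(108445 - i \sqrt{113}\right) = -68431 + i \sqrt{113}$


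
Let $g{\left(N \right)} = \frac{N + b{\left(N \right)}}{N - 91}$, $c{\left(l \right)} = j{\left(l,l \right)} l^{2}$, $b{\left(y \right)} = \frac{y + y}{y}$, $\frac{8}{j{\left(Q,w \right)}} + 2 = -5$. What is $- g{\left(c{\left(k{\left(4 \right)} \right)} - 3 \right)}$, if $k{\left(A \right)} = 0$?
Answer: $- \frac{1}{94} \approx -0.010638$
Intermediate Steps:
$j{\left(Q,w \right)} = - \frac{8}{7}$ ($j{\left(Q,w \right)} = \frac{8}{-2 - 5} = \frac{8}{-7} = 8 \left(- \frac{1}{7}\right) = - \frac{8}{7}$)
$b{\left(y \right)} = 2$ ($b{\left(y \right)} = \frac{2 y}{y} = 2$)
$c{\left(l \right)} = - \frac{8 l^{2}}{7}$
$g{\left(N \right)} = \frac{2 + N}{-91 + N}$ ($g{\left(N \right)} = \frac{N + 2}{N - 91} = \frac{2 + N}{-91 + N}$)
$- g{\left(c{\left(k{\left(4 \right)} \right)} - 3 \right)} = - \frac{2 - \left(3 + \frac{8 \cdot 0^{2}}{7}\right)}{-91 - \left(3 + \frac{8 \cdot 0^{2}}{7}\right)} = - \frac{2 - 3}{-91 - 3} = - \frac{-1}{-94} = - \frac{\left(-1\right) \left(-1\right)}{94} = \left(-1\right) \frac{1}{94} = - \frac{1}{94}$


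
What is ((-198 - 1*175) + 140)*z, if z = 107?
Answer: -24931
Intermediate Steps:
((-198 - 1*175) + 140)*z = ((-198 - 1*175) + 140)*107 = ((-198 - 175) + 140)*107 = (-373 + 140)*107 = -233*107 = -24931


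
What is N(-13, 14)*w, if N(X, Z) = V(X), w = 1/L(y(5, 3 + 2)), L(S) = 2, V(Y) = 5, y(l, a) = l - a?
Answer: 5/2 ≈ 2.5000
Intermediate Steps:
w = ½ (w = 1/2 = ½ ≈ 0.50000)
N(X, Z) = 5
N(-13, 14)*w = 5*(½) = 5/2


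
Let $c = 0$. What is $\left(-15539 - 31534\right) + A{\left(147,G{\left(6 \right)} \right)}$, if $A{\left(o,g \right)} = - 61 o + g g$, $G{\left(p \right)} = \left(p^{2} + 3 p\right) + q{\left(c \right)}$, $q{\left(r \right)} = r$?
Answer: $-53124$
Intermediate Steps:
$G{\left(p \right)} = p^{2} + 3 p$ ($G{\left(p \right)} = \left(p^{2} + 3 p\right) + 0 = p^{2} + 3 p$)
$A{\left(o,g \right)} = g^{2} - 61 o$ ($A{\left(o,g \right)} = - 61 o + g^{2} = g^{2} - 61 o$)
$\left(-15539 - 31534\right) + A{\left(147,G{\left(6 \right)} \right)} = \left(-15539 - 31534\right) + \left(\left(6 \left(3 + 6\right)\right)^{2} - 8967\right) = -47073 - \left(8967 - \left(6 \cdot 9\right)^{2}\right) = -47073 - \left(8967 - 54^{2}\right) = -47073 + \left(2916 - 8967\right) = -47073 - 6051 = -53124$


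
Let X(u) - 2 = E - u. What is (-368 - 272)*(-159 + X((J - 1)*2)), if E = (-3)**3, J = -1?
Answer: 115200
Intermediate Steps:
E = -27
X(u) = -25 - u (X(u) = 2 + (-27 - u) = -25 - u)
(-368 - 272)*(-159 + X((J - 1)*2)) = (-368 - 272)*(-159 + (-25 - (-1 - 1)*2)) = -640*(-159 + (-25 - (-2)*2)) = -640*(-159 + (-25 - 1*(-4))) = -640*(-159 + (-25 + 4)) = -640*(-159 - 21) = -640*(-180) = 115200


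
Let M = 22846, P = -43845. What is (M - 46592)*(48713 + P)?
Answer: -115595528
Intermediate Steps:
(M - 46592)*(48713 + P) = (22846 - 46592)*(48713 - 43845) = -23746*4868 = -115595528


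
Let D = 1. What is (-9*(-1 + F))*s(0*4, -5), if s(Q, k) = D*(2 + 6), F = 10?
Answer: -648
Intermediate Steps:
s(Q, k) = 8 (s(Q, k) = 1*(2 + 6) = 1*8 = 8)
(-9*(-1 + F))*s(0*4, -5) = -9*(-1 + 10)*8 = -9*9*8 = -81*8 = -648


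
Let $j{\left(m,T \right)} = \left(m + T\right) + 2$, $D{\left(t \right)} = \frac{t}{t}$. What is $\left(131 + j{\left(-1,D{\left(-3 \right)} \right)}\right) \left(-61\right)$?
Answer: $-8113$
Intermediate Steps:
$D{\left(t \right)} = 1$
$j{\left(m,T \right)} = 2 + T + m$ ($j{\left(m,T \right)} = \left(T + m\right) + 2 = 2 + T + m$)
$\left(131 + j{\left(-1,D{\left(-3 \right)} \right)}\right) \left(-61\right) = \left(131 + \left(2 + 1 - 1\right)\right) \left(-61\right) = \left(131 + 2\right) \left(-61\right) = 133 \left(-61\right) = -8113$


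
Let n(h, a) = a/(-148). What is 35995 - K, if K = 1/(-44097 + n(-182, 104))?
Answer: 58729981962/1631615 ≈ 35995.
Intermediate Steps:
n(h, a) = -a/148 (n(h, a) = a*(-1/148) = -a/148)
K = -37/1631615 (K = 1/(-44097 - 1/148*104) = 1/(-44097 - 26/37) = 1/(-1631615/37) = -37/1631615 ≈ -2.2677e-5)
35995 - K = 35995 - 1*(-37/1631615) = 35995 + 37/1631615 = 58729981962/1631615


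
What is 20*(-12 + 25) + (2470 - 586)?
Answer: 2144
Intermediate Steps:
20*(-12 + 25) + (2470 - 586) = 20*13 + 1884 = 260 + 1884 = 2144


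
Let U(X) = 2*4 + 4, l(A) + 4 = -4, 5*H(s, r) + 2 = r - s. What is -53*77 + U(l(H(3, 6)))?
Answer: -4069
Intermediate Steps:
H(s, r) = -2/5 - s/5 + r/5 (H(s, r) = -2/5 + (r - s)/5 = -2/5 + (-s/5 + r/5) = -2/5 - s/5 + r/5)
l(A) = -8 (l(A) = -4 - 4 = -8)
U(X) = 12 (U(X) = 8 + 4 = 12)
-53*77 + U(l(H(3, 6))) = -53*77 + 12 = -4081 + 12 = -4069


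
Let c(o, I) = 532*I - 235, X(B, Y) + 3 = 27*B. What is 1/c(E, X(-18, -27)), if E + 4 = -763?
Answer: -1/260383 ≈ -3.8405e-6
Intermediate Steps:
X(B, Y) = -3 + 27*B
E = -767 (E = -4 - 763 = -767)
c(o, I) = -235 + 532*I
1/c(E, X(-18, -27)) = 1/(-235 + 532*(-3 + 27*(-18))) = 1/(-235 + 532*(-3 - 486)) = 1/(-235 + 532*(-489)) = 1/(-235 - 260148) = 1/(-260383) = -1/260383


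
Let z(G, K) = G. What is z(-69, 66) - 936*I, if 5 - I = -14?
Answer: -17853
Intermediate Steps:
I = 19 (I = 5 - 1*(-14) = 5 + 14 = 19)
z(-69, 66) - 936*I = -69 - 936*19 = -69 - 17784 = -17853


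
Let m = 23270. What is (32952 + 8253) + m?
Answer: 64475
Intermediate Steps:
(32952 + 8253) + m = (32952 + 8253) + 23270 = 41205 + 23270 = 64475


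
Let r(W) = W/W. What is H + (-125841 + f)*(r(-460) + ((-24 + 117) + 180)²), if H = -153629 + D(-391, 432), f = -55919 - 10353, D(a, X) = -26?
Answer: -14318335545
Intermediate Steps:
f = -66272
r(W) = 1
H = -153655 (H = -153629 - 26 = -153655)
H + (-125841 + f)*(r(-460) + ((-24 + 117) + 180)²) = -153655 + (-125841 - 66272)*(1 + ((-24 + 117) + 180)²) = -153655 - 192113*(1 + (93 + 180)²) = -153655 - 192113*(1 + 273²) = -153655 - 192113*(1 + 74529) = -153655 - 192113*74530 = -153655 - 14318181890 = -14318335545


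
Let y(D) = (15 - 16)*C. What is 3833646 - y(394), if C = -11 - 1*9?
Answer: 3833626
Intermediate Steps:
C = -20 (C = -11 - 9 = -20)
y(D) = 20 (y(D) = (15 - 16)*(-20) = -1*(-20) = 20)
3833646 - y(394) = 3833646 - 1*20 = 3833646 - 20 = 3833626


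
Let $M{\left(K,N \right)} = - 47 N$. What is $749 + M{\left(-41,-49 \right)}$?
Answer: $3052$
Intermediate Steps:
$749 + M{\left(-41,-49 \right)} = 749 - -2303 = 749 + 2303 = 3052$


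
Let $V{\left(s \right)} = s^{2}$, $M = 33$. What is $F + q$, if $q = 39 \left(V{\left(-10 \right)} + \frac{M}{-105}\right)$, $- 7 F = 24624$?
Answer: $\frac{12951}{35} \approx 370.03$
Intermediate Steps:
$F = - \frac{24624}{7}$ ($F = \left(- \frac{1}{7}\right) 24624 = - \frac{24624}{7} \approx -3517.7$)
$q = \frac{136071}{35}$ ($q = 39 \left(\left(-10\right)^{2} + \frac{33}{-105}\right) = 39 \left(100 + 33 \left(- \frac{1}{105}\right)\right) = 39 \left(100 - \frac{11}{35}\right) = 39 \cdot \frac{3489}{35} = \frac{136071}{35} \approx 3887.7$)
$F + q = - \frac{24624}{7} + \frac{136071}{35} = \frac{12951}{35}$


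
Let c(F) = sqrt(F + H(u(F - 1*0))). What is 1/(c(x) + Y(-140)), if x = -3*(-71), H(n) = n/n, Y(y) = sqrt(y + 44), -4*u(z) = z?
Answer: 1/(sqrt(214) + 4*I*sqrt(6)) ≈ 0.047189 - 0.031606*I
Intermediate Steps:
u(z) = -z/4
Y(y) = sqrt(44 + y)
H(n) = 1
x = 213
c(F) = sqrt(1 + F) (c(F) = sqrt(F + 1) = sqrt(1 + F))
1/(c(x) + Y(-140)) = 1/(sqrt(1 + 213) + sqrt(44 - 140)) = 1/(sqrt(214) + sqrt(-96)) = 1/(sqrt(214) + 4*I*sqrt(6))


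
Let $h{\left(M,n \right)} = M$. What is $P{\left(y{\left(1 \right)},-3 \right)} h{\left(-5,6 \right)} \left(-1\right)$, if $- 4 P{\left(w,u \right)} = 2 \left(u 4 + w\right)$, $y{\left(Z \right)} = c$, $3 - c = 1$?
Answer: $25$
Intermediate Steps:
$c = 2$ ($c = 3 - 1 = 2$)
$y{\left(Z \right)} = 2$
$P{\left(w,u \right)} = - 2 u - \frac{w}{2}$ ($P{\left(w,u \right)} = - \frac{2 \left(u 4 + w\right)}{4} = - \frac{2 \left(4 u + w\right)}{4} = - \frac{2 \left(w + 4 u\right)}{4} = - \frac{2 w + 8 u}{4} = - 2 u - \frac{w}{2}$)
$P{\left(y{\left(1 \right)},-3 \right)} h{\left(-5,6 \right)} \left(-1\right) = \left(\left(-2\right) \left(-3\right) - 1\right) \left(-5\right) \left(-1\right) = \left(6 - 1\right) \left(-5\right) \left(-1\right) = 5 \left(-5\right) \left(-1\right) = \left(-25\right) \left(-1\right) = 25$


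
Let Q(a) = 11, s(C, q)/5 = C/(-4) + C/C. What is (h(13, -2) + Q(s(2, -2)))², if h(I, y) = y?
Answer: 81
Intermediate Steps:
s(C, q) = 5 - 5*C/4 (s(C, q) = 5*(C/(-4) + C/C) = 5*(C*(-¼) + 1) = 5*(-C/4 + 1) = 5*(1 - C/4) = 5 - 5*C/4)
(h(13, -2) + Q(s(2, -2)))² = (-2 + 11)² = 9² = 81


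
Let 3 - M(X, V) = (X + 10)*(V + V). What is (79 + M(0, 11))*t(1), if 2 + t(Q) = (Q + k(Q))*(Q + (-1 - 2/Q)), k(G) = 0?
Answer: 552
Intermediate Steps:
M(X, V) = 3 - 2*V*(10 + X) (M(X, V) = 3 - (X + 10)*(V + V) = 3 - (10 + X)*2*V = 3 - 2*V*(10 + X))
t(Q) = -2 + Q*(-1 + Q - 2/Q) (t(Q) = -2 + (Q + 0)*(Q + (-1 - 2/Q)) = -2 + Q*(-1 + Q - 2/Q))
(79 + M(0, 11))*t(1) = (79 + (3 - 20*11 - 2*11*0))*(-4 + 1**2 - 1*1) = (79 + (3 - 220 + 0))*(-4 + 1 - 1) = (79 - 217)*(-4) = -138*(-4) = 552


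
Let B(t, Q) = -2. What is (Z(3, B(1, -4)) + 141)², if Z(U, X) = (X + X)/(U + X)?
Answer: 18769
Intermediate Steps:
Z(U, X) = 2*X/(U + X) (Z(U, X) = (2*X)/(U + X) = 2*X/(U + X))
(Z(3, B(1, -4)) + 141)² = (2*(-2)/(3 - 2) + 141)² = (2*(-2)/1 + 141)² = (2*(-2)*1 + 141)² = (-4 + 141)² = 137² = 18769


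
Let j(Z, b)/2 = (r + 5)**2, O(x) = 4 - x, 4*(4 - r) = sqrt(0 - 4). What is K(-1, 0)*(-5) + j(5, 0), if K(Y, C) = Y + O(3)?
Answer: (18 - I)**2/2 ≈ 161.5 - 18.0*I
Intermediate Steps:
r = 4 - I/2 (r = 4 - sqrt(0 - 4)/4 = 4 - I/2 ≈ 4.0 - 0.5*I)
j(Z, b) = 2*(9 - I/2)**2 (j(Z, b) = 2*((4 - I/2) + 5)**2 = 2*(9 - I/2)**2)
K(Y, C) = 1 + Y (K(Y, C) = Y + (4 - 1*3) = Y + (4 - 3) = Y + 1 = 1 + Y)
K(-1, 0)*(-5) + j(5, 0) = (1 - 1)*(-5) + (18 - I)**2/2 = 0*(-5) + (18 - I)**2/2 = 0 + (18 - I)**2/2 = (18 - I)**2/2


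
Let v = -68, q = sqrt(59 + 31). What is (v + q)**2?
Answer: 4714 - 408*sqrt(10) ≈ 3423.8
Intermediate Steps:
q = 3*sqrt(10) (q = sqrt(90) = 3*sqrt(10) ≈ 9.4868)
(v + q)**2 = (-68 + 3*sqrt(10))**2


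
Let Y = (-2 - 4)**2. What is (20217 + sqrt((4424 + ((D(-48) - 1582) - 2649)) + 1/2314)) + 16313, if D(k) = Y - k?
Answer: 36530 + sqrt(1483225406)/2314 ≈ 36547.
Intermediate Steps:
Y = 36 (Y = (-6)**2 = 36)
D(k) = 36 - k
(20217 + sqrt((4424 + ((D(-48) - 1582) - 2649)) + 1/2314)) + 16313 = (20217 + sqrt((4424 + (((36 - 1*(-48)) - 1582) - 2649)) + 1/2314)) + 16313 = (20217 + sqrt((4424 + (((36 + 48) - 1582) - 2649)) + 1/2314)) + 16313 = (20217 + sqrt((4424 + ((84 - 1582) - 2649)) + 1/2314)) + 16313 = (20217 + sqrt((4424 + (-1498 - 2649)) + 1/2314)) + 16313 = (20217 + sqrt((4424 - 4147) + 1/2314)) + 16313 = (20217 + sqrt(277 + 1/2314)) + 16313 = (20217 + sqrt(640979/2314)) + 16313 = (20217 + sqrt(1483225406)/2314) + 16313 = 36530 + sqrt(1483225406)/2314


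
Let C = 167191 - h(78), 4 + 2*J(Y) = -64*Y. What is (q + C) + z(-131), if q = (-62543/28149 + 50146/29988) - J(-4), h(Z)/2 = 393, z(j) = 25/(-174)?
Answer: 339205447472131/2039986179 ≈ 1.6628e+5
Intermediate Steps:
z(j) = -25/174 (z(j) = 25*(-1/174) = -25/174)
h(Z) = 786 (h(Z) = 2*393 = 786)
J(Y) = -2 - 32*Y (J(Y) = -2 + (-64*Y)/2 = -2 - 32*Y)
C = 166405 (C = 167191 - 1*786 = 167191 - 786 = 166405)
q = -17804106407/140688702 (q = (-62543/28149 + 50146/29988) - (-2 - 32*(-4)) = (-62543*1/28149 + 50146*(1/29988)) - (-2 + 128) = (-62543/28149 + 25073/14994) - 1*126 = -77329955/140688702 - 126 = -17804106407/140688702 ≈ -126.55)
(q + C) + z(-131) = (-17804106407/140688702 + 166405) - 25/174 = 23393499349903/140688702 - 25/174 = 339205447472131/2039986179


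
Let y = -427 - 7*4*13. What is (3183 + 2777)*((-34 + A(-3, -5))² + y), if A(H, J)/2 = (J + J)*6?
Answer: 136633000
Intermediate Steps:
y = -791 (y = -427 - 28*13 = -427 - 364 = -791)
A(H, J) = 24*J (A(H, J) = 2*((J + J)*6) = 2*((2*J)*6) = 2*(12*J) = 24*J)
(3183 + 2777)*((-34 + A(-3, -5))² + y) = (3183 + 2777)*((-34 + 24*(-5))² - 791) = 5960*((-34 - 120)² - 791) = 5960*((-154)² - 791) = 5960*(23716 - 791) = 5960*22925 = 136633000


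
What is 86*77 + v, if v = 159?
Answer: 6781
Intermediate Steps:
86*77 + v = 86*77 + 159 = 6622 + 159 = 6781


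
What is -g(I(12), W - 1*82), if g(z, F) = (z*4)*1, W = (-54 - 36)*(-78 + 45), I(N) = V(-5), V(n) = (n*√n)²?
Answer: 500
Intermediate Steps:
V(n) = n³ (V(n) = (n^(3/2))² = n³)
I(N) = -125 (I(N) = (-5)³ = -125)
W = 2970 (W = -90*(-33) = 2970)
g(z, F) = 4*z (g(z, F) = (4*z)*1 = 4*z)
-g(I(12), W - 1*82) = -4*(-125) = -1*(-500) = 500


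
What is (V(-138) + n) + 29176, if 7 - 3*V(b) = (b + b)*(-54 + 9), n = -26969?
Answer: -5792/3 ≈ -1930.7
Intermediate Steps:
V(b) = 7/3 + 30*b (V(b) = 7/3 - (b + b)*(-54 + 9)/3 = 7/3 - 2*b*(-45)/3 = 7/3 - (-30)*b = 7/3 + 30*b)
(V(-138) + n) + 29176 = ((7/3 + 30*(-138)) - 26969) + 29176 = ((7/3 - 4140) - 26969) + 29176 = (-12413/3 - 26969) + 29176 = -93320/3 + 29176 = -5792/3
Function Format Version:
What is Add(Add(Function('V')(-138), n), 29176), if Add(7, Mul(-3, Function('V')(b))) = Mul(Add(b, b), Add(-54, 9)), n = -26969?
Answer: Rational(-5792, 3) ≈ -1930.7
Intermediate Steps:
Function('V')(b) = Add(Rational(7, 3), Mul(30, b)) (Function('V')(b) = Add(Rational(7, 3), Mul(Rational(-1, 3), Mul(Add(b, b), Add(-54, 9)))) = Add(Rational(7, 3), Mul(Rational(-1, 3), Mul(Mul(2, b), -45))) = Add(Rational(7, 3), Mul(Rational(-1, 3), Mul(-90, b))) = Add(Rational(7, 3), Mul(30, b)))
Add(Add(Function('V')(-138), n), 29176) = Add(Add(Add(Rational(7, 3), Mul(30, -138)), -26969), 29176) = Add(Add(Add(Rational(7, 3), -4140), -26969), 29176) = Add(Add(Rational(-12413, 3), -26969), 29176) = Add(Rational(-93320, 3), 29176) = Rational(-5792, 3)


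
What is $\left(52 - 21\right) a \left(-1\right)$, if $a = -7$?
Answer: $217$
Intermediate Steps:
$\left(52 - 21\right) a \left(-1\right) = \left(52 - 21\right) \left(\left(-7\right) \left(-1\right)\right) = 31 \cdot 7 = 217$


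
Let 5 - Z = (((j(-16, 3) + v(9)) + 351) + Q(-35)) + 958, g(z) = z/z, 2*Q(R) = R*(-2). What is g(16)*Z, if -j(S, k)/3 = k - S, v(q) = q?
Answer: -1291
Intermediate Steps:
j(S, k) = -3*k + 3*S (j(S, k) = -3*(k - S) = -3*k + 3*S)
Q(R) = -R (Q(R) = (R*(-2))/2 = (-2*R)/2 = -R)
g(z) = 1
Z = -1291 (Z = 5 - (((((-3*3 + 3*(-16)) + 9) + 351) - 1*(-35)) + 958) = 5 - (((((-9 - 48) + 9) + 351) + 35) + 958) = 5 - ((((-57 + 9) + 351) + 35) + 958) = 5 - (((-48 + 351) + 35) + 958) = 5 - ((303 + 35) + 958) = 5 - (338 + 958) = 5 - 1*1296 = 5 - 1296 = -1291)
g(16)*Z = 1*(-1291) = -1291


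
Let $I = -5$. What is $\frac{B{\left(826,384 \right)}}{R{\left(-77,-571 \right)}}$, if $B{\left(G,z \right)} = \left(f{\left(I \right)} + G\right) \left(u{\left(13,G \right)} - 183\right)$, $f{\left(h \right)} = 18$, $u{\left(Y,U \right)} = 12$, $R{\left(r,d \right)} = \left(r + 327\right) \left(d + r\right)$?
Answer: $\frac{4009}{4500} \approx 0.89089$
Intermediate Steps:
$R{\left(r,d \right)} = \left(327 + r\right) \left(d + r\right)$
$B{\left(G,z \right)} = -3078 - 171 G$ ($B{\left(G,z \right)} = \left(18 + G\right) \left(12 - 183\right) = \left(18 + G\right) \left(-171\right) = -3078 - 171 G$)
$\frac{B{\left(826,384 \right)}}{R{\left(-77,-571 \right)}} = \frac{-3078 - 141246}{\left(-77\right)^{2} + 327 \left(-571\right) + 327 \left(-77\right) - -43967} = \frac{-3078 - 141246}{5929 - 186717 - 25179 + 43967} = - \frac{144324}{-162000} = \left(-144324\right) \left(- \frac{1}{162000}\right) = \frac{4009}{4500}$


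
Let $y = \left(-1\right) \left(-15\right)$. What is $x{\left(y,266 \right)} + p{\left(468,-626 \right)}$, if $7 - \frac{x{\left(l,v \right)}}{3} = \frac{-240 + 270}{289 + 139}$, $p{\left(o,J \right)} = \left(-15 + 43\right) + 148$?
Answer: $\frac{42113}{214} \approx 196.79$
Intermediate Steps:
$y = 15$
$p{\left(o,J \right)} = 176$ ($p{\left(o,J \right)} = 28 + 148 = 176$)
$x{\left(l,v \right)} = \frac{4449}{214}$ ($x{\left(l,v \right)} = 21 - 3 \frac{-240 + 270}{289 + 139} = 21 - 3 \cdot \frac{30}{428} = 21 - 3 \cdot 30 \cdot \frac{1}{428} = 21 - \frac{45}{214} = \frac{4449}{214}$)
$x{\left(y,266 \right)} + p{\left(468,-626 \right)} = \frac{4449}{214} + 176 = \frac{42113}{214}$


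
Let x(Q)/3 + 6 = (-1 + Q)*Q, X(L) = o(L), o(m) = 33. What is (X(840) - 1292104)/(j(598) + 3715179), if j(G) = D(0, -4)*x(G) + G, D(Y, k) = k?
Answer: 1292071/568223 ≈ 2.2739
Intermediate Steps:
X(L) = 33
x(Q) = -18 + 3*Q*(-1 + Q) (x(Q) = -18 + 3*((-1 + Q)*Q) = -18 + 3*(Q*(-1 + Q)) = -18 + 3*Q*(-1 + Q))
j(G) = 72 - 12*G² + 13*G (j(G) = -4*(-18 - 3*G + 3*G²) + G = (72 - 12*G² + 12*G) + G = 72 - 12*G² + 13*G)
(X(840) - 1292104)/(j(598) + 3715179) = (33 - 1292104)/((72 - 12*598² + 13*598) + 3715179) = -1292071/((72 - 12*357604 + 7774) + 3715179) = -1292071/((72 - 4291248 + 7774) + 3715179) = -1292071/(-4283402 + 3715179) = -1292071/(-568223) = -1292071*(-1/568223) = 1292071/568223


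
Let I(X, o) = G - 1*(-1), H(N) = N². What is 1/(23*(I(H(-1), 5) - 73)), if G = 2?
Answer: -1/1610 ≈ -0.00062112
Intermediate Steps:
I(X, o) = 3 (I(X, o) = 2 - 1*(-1) = 2 + 1 = 3)
1/(23*(I(H(-1), 5) - 73)) = 1/(23*(3 - 73)) = 1/(23*(-70)) = 1/(-1610) = -1/1610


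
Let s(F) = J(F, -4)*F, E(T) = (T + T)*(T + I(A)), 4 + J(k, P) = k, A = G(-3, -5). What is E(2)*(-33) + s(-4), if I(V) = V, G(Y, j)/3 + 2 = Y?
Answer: 1748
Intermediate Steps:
G(Y, j) = -6 + 3*Y
A = -15 (A = -6 + 3*(-3) = -6 - 9 = -15)
J(k, P) = -4 + k
E(T) = 2*T*(-15 + T) (E(T) = (T + T)*(T - 15) = (2*T)*(-15 + T) = 2*T*(-15 + T))
s(F) = F*(-4 + F) (s(F) = (-4 + F)*F = F*(-4 + F))
E(2)*(-33) + s(-4) = (2*2*(-15 + 2))*(-33) - 4*(-4 - 4) = (2*2*(-13))*(-33) - 4*(-8) = -52*(-33) + 32 = 1716 + 32 = 1748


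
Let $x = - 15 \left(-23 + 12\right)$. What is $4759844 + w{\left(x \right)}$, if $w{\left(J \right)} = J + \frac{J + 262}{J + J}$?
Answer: $\frac{1570803397}{330} \approx 4.76 \cdot 10^{6}$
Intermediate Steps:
$x = 165$ ($x = \left(-15\right) \left(-11\right) = 165$)
$w{\left(J \right)} = J + \frac{262 + J}{2 J}$
$4759844 + w{\left(x \right)} = 4759844 + \left(\frac{1}{2} + 165 + \frac{131}{165}\right) = 4759844 + \frac{54877}{330} = \frac{1570803397}{330}$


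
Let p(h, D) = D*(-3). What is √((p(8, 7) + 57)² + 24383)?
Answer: √25679 ≈ 160.25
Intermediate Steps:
p(h, D) = -3*D
√((p(8, 7) + 57)² + 24383) = √((-3*7 + 57)² + 24383) = √((-21 + 57)² + 24383) = √(36² + 24383) = √(1296 + 24383) = √25679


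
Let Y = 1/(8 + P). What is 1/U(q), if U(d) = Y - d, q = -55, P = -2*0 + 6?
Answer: 14/771 ≈ 0.018158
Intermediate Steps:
P = 6 (P = 0 + 6 = 6)
Y = 1/14 (Y = 1/(8 + 6) = 1/14 ≈ 0.071429)
U(d) = 1/14 - d
1/U(q) = 1/(1/14 - 1*(-55)) = 1/(1/14 + 55) = 1/(771/14) = 14/771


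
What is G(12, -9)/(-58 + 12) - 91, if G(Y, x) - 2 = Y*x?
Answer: -2040/23 ≈ -88.696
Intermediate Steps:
G(Y, x) = 2 + Y*x
G(12, -9)/(-58 + 12) - 91 = (2 + 12*(-9))/(-58 + 12) - 91 = (2 - 108)/(-46) - 91 = -1/46*(-106) - 91 = 53/23 - 91 = -2040/23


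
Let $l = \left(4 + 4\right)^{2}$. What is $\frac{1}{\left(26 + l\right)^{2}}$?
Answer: $\frac{1}{8100} \approx 0.00012346$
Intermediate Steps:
$l = 64$ ($l = 8^{2} = 64$)
$\frac{1}{\left(26 + l\right)^{2}} = \frac{1}{\left(26 + 64\right)^{2}} = \frac{1}{90^{2}} = \frac{1}{8100}$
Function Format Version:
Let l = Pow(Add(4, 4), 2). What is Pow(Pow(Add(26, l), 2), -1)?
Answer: Rational(1, 8100) ≈ 0.00012346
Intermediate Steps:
l = 64 (l = Pow(8, 2) = 64)
Pow(Pow(Add(26, l), 2), -1) = Pow(Pow(Add(26, 64), 2), -1) = Pow(Pow(90, 2), -1) = Pow(8100, -1) = Rational(1, 8100)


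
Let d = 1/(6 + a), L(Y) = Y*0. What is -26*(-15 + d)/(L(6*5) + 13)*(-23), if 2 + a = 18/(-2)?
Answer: -3496/5 ≈ -699.20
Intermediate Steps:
a = -11 (a = -2 + 18/(-2) = -2 + 18*(-½) = -2 - 9 = -11)
L(Y) = 0
d = -⅕ (d = 1/(6 - 11) = 1/(-5) = -⅕ ≈ -0.20000)
-26*(-15 + d)/(L(6*5) + 13)*(-23) = -26*(-15 - ⅕)/(0 + 13)*(-23) = -(-1976)/(5*13)*(-23) = -26*(-76/65)*(-23) = (152/5)*(-23) = -3496/5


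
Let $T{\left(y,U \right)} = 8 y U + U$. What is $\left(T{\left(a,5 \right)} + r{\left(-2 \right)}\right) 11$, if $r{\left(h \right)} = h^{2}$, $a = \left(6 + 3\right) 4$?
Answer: $15939$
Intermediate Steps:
$a = 36$ ($a = 9 \cdot 4 = 36$)
$T{\left(y,U \right)} = U + 8 U y$ ($T{\left(y,U \right)} = 8 U y + U = U + 8 U y$)
$\left(T{\left(a,5 \right)} + r{\left(-2 \right)}\right) 11 = \left(5 \left(1 + 8 \cdot 36\right) + \left(-2\right)^{2}\right) 11 = \left(5 \left(1 + 288\right) + 4\right) 11 = \left(5 \cdot 289 + 4\right) 11 = \left(1445 + 4\right) 11 = 1449 \cdot 11 = 15939$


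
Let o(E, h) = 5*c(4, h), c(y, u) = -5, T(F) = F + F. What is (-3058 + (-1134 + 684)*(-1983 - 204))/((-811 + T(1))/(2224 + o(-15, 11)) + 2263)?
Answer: 539355327/1243882 ≈ 433.61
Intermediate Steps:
T(F) = 2*F
o(E, h) = -25 (o(E, h) = 5*(-5) = -25)
(-3058 + (-1134 + 684)*(-1983 - 204))/((-811 + T(1))/(2224 + o(-15, 11)) + 2263) = (-3058 + (-1134 + 684)*(-1983 - 204))/((-811 + 2*1)/(2224 - 25) + 2263) = (-3058 - 450*(-2187))/((-811 + 2)/2199 + 2263) = (-3058 + 984150)/(-809*1/2199 + 2263) = 981092/(-809/2199 + 2263) = 981092/(4975528/2199) = 981092*(2199/4975528) = 539355327/1243882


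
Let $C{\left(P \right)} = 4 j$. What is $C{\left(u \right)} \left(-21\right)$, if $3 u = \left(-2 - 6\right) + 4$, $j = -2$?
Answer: $168$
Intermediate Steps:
$u = - \frac{4}{3}$ ($u = \frac{\left(-2 - 6\right) + 4}{3} = \frac{-8 + 4}{3} = \frac{1}{3} \left(-4\right) = - \frac{4}{3} \approx -1.3333$)
$C{\left(P \right)} = -8$ ($C{\left(P \right)} = 4 \left(-2\right) = -8$)
$C{\left(u \right)} \left(-21\right) = \left(-8\right) \left(-21\right) = 168$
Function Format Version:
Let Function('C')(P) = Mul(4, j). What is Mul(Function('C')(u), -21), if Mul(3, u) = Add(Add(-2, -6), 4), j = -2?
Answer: 168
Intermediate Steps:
u = Rational(-4, 3) (u = Mul(Rational(1, 3), Add(Add(-2, -6), 4)) = Mul(Rational(1, 3), Add(-8, 4)) = Mul(Rational(1, 3), -4) = Rational(-4, 3) ≈ -1.3333)
Function('C')(P) = -8 (Function('C')(P) = Mul(4, -2) = -8)
Mul(Function('C')(u), -21) = Mul(-8, -21) = 168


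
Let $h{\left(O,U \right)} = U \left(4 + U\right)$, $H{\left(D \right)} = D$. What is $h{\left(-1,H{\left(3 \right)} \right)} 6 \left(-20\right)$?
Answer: $-2520$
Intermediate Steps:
$h{\left(-1,H{\left(3 \right)} \right)} 6 \left(-20\right) = 3 \left(4 + 3\right) 6 \left(-20\right) = 3 \cdot 7 \cdot 6 \left(-20\right) = 21 \cdot 6 \left(-20\right) = 126 \left(-20\right) = -2520$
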